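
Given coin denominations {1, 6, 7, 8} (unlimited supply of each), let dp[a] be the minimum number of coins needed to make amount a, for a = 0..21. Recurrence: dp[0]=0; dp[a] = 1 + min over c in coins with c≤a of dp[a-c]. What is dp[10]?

 a  0  1  2  3  4  5  6  7  8  9 10 11 12 13 14 15 16 17 18 19 20 21
dp  0  1  2  3  4  5  1  1  1  2  3  4  2  2  2  2  2  3  3  3  3  3

3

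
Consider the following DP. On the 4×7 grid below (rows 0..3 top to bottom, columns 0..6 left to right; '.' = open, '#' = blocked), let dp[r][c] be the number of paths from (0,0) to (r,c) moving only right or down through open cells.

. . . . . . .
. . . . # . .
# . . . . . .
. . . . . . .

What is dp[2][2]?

5

r\c   0   1   2   3   4   5   6
  0   1   1   1   1   1   1   1
  1   1   2   3   4   0   1   2
  2   0   2   5   9   9  10  12
  3   0   2   7  16  25  35  47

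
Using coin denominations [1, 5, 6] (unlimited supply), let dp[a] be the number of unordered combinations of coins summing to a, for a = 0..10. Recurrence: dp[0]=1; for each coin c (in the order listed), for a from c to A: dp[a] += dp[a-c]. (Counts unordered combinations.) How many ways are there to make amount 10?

4

after  coin     0     1     2     3     4     5     6     7     8     9    10
          1     1     1     1     1     1     1     1     1     1     1     1
          5     1     1     1     1     1     2     2     2     2     2     3
          6     1     1     1     1     1     2     3     3     3     3     4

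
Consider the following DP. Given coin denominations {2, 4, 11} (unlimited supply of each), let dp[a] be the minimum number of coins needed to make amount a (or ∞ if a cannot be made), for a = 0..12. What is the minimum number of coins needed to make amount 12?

 a  0  1  2  3  4  5  6  7  8  9 10 11 12
dp  0  -  1  -  1  -  2  -  2  -  3  1  3
(- denotes ∞ / unreachable)

3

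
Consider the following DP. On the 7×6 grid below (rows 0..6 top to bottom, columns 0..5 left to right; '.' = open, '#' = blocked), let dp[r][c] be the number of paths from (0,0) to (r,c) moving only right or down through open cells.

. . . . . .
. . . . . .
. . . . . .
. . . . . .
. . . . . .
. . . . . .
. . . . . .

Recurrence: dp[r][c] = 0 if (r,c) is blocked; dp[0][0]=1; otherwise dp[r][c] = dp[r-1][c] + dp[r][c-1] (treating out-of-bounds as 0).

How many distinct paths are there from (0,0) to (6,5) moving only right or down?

462

r\c   0   1   2   3   4   5
  0   1   1   1   1   1   1
  1   1   2   3   4   5   6
  2   1   3   6  10  15  21
  3   1   4  10  20  35  56
  4   1   5  15  35  70 126
  5   1   6  21  56 126 252
  6   1   7  28  84 210 462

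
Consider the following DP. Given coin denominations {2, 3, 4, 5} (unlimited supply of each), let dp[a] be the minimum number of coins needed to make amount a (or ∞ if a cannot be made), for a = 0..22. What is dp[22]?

5

 a  0  1  2  3  4  5  6  7  8  9 10 11 12 13 14 15 16 17 18 19 20 21 22
dp  0  -  1  1  1  1  2  2  2  2  2  3  3  3  3  3  4  4  4  4  4  5  5
(- denotes ∞ / unreachable)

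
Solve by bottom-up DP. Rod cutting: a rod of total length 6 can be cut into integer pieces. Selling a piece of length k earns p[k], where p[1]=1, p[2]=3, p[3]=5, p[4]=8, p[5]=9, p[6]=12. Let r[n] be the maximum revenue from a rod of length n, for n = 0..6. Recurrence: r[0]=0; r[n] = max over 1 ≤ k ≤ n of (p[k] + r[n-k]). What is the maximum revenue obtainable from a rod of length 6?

12

   n    0    1    2    3    4    5    6
r[n]    0    1    3    5    8    9   12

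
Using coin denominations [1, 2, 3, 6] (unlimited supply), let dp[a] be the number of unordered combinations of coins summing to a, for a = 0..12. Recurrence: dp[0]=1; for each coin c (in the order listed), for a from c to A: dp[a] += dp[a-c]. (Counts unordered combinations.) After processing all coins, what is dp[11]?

after  coin     0     1     2     3     4     5     6     7     8     9    10    11    12
          1     1     1     1     1     1     1     1     1     1     1     1     1     1
          2     1     1     2     2     3     3     4     4     5     5     6     6     7
          3     1     1     2     3     4     5     7     8    10    12    14    16    19
          6     1     1     2     3     4     5     8     9    12    15    18    21    27

21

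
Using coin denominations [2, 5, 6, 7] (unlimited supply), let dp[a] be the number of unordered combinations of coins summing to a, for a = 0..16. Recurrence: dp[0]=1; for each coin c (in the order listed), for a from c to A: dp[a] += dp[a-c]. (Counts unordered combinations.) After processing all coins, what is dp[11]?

after  coin     0     1     2     3     4     5     6     7     8     9    10    11    12    13    14    15    16
          2     1     0     1     0     1     0     1     0     1     0     1     0     1     0     1     0     1
          5     1     0     1     0     1     1     1     1     1     1     2     1     2     1     2     2     2
          6     1     0     1     0     1     1     2     1     2     1     3     2     4     2     4     3     5
          7     1     0     1     0     1     1     2     2     2     2     3     3     5     4     6     5     7

3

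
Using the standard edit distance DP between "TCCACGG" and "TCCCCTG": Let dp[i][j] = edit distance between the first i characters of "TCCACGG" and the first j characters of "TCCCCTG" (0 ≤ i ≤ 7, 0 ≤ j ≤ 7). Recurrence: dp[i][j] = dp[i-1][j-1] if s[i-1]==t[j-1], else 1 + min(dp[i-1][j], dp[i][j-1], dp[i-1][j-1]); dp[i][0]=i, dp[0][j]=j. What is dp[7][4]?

3

   ''  T  C  C  C  C  T  G
''  0  1  2  3  4  5  6  7
 T  1  0  1  2  3  4  5  6
 C  2  1  0  1  2  3  4  5
 C  3  2  1  0  1  2  3  4
 A  4  3  2  1  1  2  3  4
 C  5  4  3  2  1  1  2  3
 G  6  5  4  3  2  2  2  2
 G  7  6  5  4  3  3  3  2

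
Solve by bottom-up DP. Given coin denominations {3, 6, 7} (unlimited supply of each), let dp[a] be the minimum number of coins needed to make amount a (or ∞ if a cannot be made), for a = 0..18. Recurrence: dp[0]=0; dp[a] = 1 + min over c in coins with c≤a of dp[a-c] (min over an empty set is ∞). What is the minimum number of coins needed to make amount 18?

3

 a  0  1  2  3  4  5  6  7  8  9 10 11 12 13 14 15 16 17 18
dp  0  -  -  1  -  -  1  1  -  2  2  -  2  2  2  3  3  3  3
(- denotes ∞ / unreachable)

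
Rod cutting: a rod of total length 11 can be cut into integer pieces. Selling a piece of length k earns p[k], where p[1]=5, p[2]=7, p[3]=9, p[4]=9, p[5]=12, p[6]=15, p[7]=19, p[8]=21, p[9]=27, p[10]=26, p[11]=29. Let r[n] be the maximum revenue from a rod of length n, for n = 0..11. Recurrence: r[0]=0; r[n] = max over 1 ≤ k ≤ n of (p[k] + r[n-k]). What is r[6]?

   n    0    1    2    3    4    5    6    7    8    9   10   11
r[n]    0    5   10   15   20   25   30   35   40   45   50   55

30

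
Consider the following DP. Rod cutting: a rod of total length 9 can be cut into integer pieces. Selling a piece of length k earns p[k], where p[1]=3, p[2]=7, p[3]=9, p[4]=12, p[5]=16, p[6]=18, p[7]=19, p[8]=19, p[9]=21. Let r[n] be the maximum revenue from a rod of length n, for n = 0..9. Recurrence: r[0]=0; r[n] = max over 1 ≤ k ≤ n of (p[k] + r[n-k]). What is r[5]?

17

   n    0    1    2    3    4    5    6    7    8    9
r[n]    0    3    7   10   14   17   21   24   28   31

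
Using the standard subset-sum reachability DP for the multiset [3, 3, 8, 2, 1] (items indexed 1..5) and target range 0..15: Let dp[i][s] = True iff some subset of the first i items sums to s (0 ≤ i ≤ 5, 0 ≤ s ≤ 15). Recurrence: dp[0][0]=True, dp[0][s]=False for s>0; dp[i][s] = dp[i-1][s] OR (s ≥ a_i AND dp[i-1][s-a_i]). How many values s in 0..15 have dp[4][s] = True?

i\s   0   1   2   3   4   5   6   7   8   9  10  11  12  13  14  15
  0   T   F   F   F   F   F   F   F   F   F   F   F   F   F   F   F
  1   T   F   F   T   F   F   F   F   F   F   F   F   F   F   F   F
  2   T   F   F   T   F   F   T   F   F   F   F   F   F   F   F   F
  3   T   F   F   T   F   F   T   F   T   F   F   T   F   F   T   F
  4   T   F   T   T   F   T   T   F   T   F   T   T   F   T   T   F
  5   T   T   T   T   T   T   T   T   T   T   T   T   T   T   T   T

10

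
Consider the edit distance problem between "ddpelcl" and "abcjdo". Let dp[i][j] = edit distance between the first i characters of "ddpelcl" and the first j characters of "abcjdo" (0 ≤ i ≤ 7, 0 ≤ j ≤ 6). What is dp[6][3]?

   ''  a  b  c  j  d  o
''  0  1  2  3  4  5  6
 d  1  1  2  3  4  4  5
 d  2  2  2  3  4  4  5
 p  3  3  3  3  4  5  5
 e  4  4  4  4  4  5  6
 l  5  5  5  5  5  5  6
 c  6  6  6  5  6  6  6
 l  7  7  7  6  6  7  7

5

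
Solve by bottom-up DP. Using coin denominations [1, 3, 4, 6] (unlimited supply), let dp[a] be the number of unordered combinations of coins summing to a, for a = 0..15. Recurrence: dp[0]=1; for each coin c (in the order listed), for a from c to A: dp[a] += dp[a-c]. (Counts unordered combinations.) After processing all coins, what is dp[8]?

after  coin     0     1     2     3     4     5     6     7     8     9    10    11    12    13    14    15
          1     1     1     1     1     1     1     1     1     1     1     1     1     1     1     1     1
          3     1     1     1     2     2     2     3     3     3     4     4     4     5     5     5     6
          4     1     1     1     2     3     3     4     5     6     7     8     9    11    12    13    15
          6     1     1     1     2     3     3     5     6     7     9    11    12    16    18    20    24

7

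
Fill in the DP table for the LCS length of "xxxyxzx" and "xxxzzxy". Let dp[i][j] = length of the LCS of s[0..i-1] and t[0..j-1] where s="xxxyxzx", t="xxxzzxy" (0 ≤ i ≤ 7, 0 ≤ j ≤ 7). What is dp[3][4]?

3

   ''  x  x  x  z  z  x  y
''  0  0  0  0  0  0  0  0
 x  0  1  1  1  1  1  1  1
 x  0  1  2  2  2  2  2  2
 x  0  1  2  3  3  3  3  3
 y  0  1  2  3  3  3  3  4
 x  0  1  2  3  3  3  4  4
 z  0  1  2  3  4  4  4  4
 x  0  1  2  3  4  4  5  5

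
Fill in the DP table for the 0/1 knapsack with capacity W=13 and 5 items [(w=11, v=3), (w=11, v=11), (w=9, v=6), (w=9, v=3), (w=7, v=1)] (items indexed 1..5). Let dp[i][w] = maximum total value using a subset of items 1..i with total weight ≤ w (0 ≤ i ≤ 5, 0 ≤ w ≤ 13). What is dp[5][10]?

6

i\w   0   1   2   3   4   5   6   7   8   9  10  11  12  13
  0   0   0   0   0   0   0   0   0   0   0   0   0   0   0
  1   0   0   0   0   0   0   0   0   0   0   0   3   3   3
  2   0   0   0   0   0   0   0   0   0   0   0  11  11  11
  3   0   0   0   0   0   0   0   0   0   6   6  11  11  11
  4   0   0   0   0   0   0   0   0   0   6   6  11  11  11
  5   0   0   0   0   0   0   0   1   1   6   6  11  11  11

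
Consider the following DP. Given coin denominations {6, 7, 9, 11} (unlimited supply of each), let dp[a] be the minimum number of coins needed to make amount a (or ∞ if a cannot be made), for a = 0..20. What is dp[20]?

 a  0  1  2  3  4  5  6  7  8  9 10 11 12 13 14 15 16 17 18 19 20
dp  0  -  -  -  -  -  1  1  -  1  -  1  2  2  2  2  2  2  2  3  2
(- denotes ∞ / unreachable)

2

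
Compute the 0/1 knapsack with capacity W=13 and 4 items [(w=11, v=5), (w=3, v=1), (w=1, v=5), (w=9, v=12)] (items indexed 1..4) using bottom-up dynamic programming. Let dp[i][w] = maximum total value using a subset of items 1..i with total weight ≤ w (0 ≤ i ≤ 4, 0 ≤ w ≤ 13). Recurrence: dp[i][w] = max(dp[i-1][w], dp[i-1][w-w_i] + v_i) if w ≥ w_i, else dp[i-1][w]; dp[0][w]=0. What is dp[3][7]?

i\w   0   1   2   3   4   5   6   7   8   9  10  11  12  13
  0   0   0   0   0   0   0   0   0   0   0   0   0   0   0
  1   0   0   0   0   0   0   0   0   0   0   0   5   5   5
  2   0   0   0   1   1   1   1   1   1   1   1   5   5   5
  3   0   5   5   5   6   6   6   6   6   6   6   6  10  10
  4   0   5   5   5   6   6   6   6   6  12  17  17  17  18

6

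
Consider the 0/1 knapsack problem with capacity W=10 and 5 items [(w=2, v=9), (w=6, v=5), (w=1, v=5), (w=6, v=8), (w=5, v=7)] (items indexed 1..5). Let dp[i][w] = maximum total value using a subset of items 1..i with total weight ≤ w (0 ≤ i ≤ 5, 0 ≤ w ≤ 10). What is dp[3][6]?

i\w   0   1   2   3   4   5   6   7   8   9  10
  0   0   0   0   0   0   0   0   0   0   0   0
  1   0   0   9   9   9   9   9   9   9   9   9
  2   0   0   9   9   9   9   9   9  14  14  14
  3   0   5   9  14  14  14  14  14  14  19  19
  4   0   5   9  14  14  14  14  14  17  22  22
  5   0   5   9  14  14  14  14  16  21  22  22

14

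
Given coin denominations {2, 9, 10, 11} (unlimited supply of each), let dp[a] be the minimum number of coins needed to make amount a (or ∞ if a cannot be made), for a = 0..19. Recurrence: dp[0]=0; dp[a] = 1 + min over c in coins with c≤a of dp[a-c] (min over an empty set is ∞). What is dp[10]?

1

 a  0  1  2  3  4  5  6  7  8  9 10 11 12 13 14 15 16 17 18 19
dp  0  -  1  -  2  -  3  -  4  1  1  1  2  2  3  3  4  4  2  2
(- denotes ∞ / unreachable)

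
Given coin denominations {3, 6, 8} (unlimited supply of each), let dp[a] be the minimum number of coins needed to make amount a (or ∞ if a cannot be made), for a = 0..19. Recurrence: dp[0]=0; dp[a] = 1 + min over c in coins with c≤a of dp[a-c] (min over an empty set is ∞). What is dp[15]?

3

 a  0  1  2  3  4  5  6  7  8  9 10 11 12 13 14 15 16 17 18 19
dp  0  -  -  1  -  -  1  -  1  2  -  2  2  -  2  3  2  3  3  3
(- denotes ∞ / unreachable)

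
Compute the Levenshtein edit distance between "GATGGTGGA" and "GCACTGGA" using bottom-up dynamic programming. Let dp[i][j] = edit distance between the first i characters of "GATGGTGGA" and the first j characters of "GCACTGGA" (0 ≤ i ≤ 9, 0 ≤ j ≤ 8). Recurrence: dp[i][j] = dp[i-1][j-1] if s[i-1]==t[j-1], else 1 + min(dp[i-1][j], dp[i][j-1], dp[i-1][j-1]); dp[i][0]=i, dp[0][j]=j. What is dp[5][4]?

4

   ''  G  C  A  C  T  G  G  A
''  0  1  2  3  4  5  6  7  8
 G  1  0  1  2  3  4  5  6  7
 A  2  1  1  1  2  3  4  5  6
 T  3  2  2  2  2  2  3  4  5
 G  4  3  3  3  3  3  2  3  4
 G  5  4  4  4  4  4  3  2  3
 T  6  5  5  5  5  4  4  3  3
 G  7  6  6  6  6  5  4  4  4
 G  8  7  7  7  7  6  5  4  5
 A  9  8  8  7  8  7  6  5  4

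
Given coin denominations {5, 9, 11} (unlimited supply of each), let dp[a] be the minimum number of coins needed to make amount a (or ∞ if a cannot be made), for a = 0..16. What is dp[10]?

 a  0  1  2  3  4  5  6  7  8  9 10 11 12 13 14 15 16
dp  0  -  -  -  -  1  -  -  -  1  2  1  -  -  2  3  2
(- denotes ∞ / unreachable)

2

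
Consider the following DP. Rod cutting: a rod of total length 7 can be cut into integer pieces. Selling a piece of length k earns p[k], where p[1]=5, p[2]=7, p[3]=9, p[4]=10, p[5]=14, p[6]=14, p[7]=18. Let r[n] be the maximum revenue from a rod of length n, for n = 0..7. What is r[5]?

25

   n    0    1    2    3    4    5    6    7
r[n]    0    5   10   15   20   25   30   35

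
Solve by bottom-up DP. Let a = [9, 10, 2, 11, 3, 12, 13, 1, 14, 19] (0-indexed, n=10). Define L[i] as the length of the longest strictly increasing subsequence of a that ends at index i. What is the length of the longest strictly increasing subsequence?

7

   i    0    1    2    3    4    5    6    7    8    9
a[i]    9   10    2   11    3   12   13    1   14   19
L[i]    1    2    1    3    2    4    5    1    6    7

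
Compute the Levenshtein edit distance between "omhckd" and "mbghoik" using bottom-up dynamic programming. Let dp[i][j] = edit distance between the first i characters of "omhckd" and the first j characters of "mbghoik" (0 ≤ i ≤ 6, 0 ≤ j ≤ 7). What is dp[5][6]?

   ''  m  b  g  h  o  i  k
''  0  1  2  3  4  5  6  7
 o  1  1  2  3  4  4  5  6
 m  2  1  2  3  4  5  5  6
 h  3  2  2  3  3  4  5  6
 c  4  3  3  3  4  4  5  6
 k  5  4  4  4  4  5  5  5
 d  6  5  5  5  5  5  6  6

5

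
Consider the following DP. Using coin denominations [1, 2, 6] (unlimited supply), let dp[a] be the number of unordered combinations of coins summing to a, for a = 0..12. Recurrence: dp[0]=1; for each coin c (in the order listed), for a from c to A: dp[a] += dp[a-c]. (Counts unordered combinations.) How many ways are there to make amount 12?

12

after  coin     0     1     2     3     4     5     6     7     8     9    10    11    12
          1     1     1     1     1     1     1     1     1     1     1     1     1     1
          2     1     1     2     2     3     3     4     4     5     5     6     6     7
          6     1     1     2     2     3     3     5     5     7     7     9     9    12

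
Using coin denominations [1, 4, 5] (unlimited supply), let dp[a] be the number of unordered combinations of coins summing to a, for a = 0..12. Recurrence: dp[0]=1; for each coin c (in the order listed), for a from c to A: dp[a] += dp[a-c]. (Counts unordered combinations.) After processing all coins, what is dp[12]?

after  coin     0     1     2     3     4     5     6     7     8     9    10    11    12
          1     1     1     1     1     1     1     1     1     1     1     1     1     1
          4     1     1     1     1     2     2     2     2     3     3     3     3     4
          5     1     1     1     1     2     3     3     3     4     5     6     6     7

7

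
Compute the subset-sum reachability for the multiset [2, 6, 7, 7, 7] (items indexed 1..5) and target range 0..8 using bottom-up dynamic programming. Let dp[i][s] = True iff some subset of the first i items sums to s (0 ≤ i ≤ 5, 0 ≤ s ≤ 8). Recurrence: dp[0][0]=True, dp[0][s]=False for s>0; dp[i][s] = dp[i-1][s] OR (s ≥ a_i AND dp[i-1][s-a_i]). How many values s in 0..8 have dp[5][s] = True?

i\s   0   1   2   3   4   5   6   7   8
  0   T   F   F   F   F   F   F   F   F
  1   T   F   T   F   F   F   F   F   F
  2   T   F   T   F   F   F   T   F   T
  3   T   F   T   F   F   F   T   T   T
  4   T   F   T   F   F   F   T   T   T
  5   T   F   T   F   F   F   T   T   T

5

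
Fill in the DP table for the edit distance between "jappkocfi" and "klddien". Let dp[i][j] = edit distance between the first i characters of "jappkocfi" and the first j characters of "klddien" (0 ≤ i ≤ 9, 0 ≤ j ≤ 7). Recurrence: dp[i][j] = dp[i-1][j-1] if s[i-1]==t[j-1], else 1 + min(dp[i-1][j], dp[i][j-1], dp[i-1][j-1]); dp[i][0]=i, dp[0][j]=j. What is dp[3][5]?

5

   ''  k  l  d  d  i  e  n
''  0  1  2  3  4  5  6  7
 j  1  1  2  3  4  5  6  7
 a  2  2  2  3  4  5  6  7
 p  3  3  3  3  4  5  6  7
 p  4  4  4  4  4  5  6  7
 k  5  4  5  5  5  5  6  7
 o  6  5  5  6  6  6  6  7
 c  7  6  6  6  7  7  7  7
 f  8  7  7  7  7  8  8  8
 i  9  8  8  8  8  7  8  9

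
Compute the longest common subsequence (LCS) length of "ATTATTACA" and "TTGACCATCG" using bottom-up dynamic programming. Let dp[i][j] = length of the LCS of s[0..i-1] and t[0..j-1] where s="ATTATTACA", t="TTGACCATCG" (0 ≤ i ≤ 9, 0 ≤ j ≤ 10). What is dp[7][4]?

   ''  T  T  G  A  C  C  A  T  C  G
''  0  0  0  0  0  0  0  0  0  0  0
 A  0  0  0  0  1  1  1  1  1  1  1
 T  0  1  1  1  1  1  1  1  2  2  2
 T  0  1  2  2  2  2  2  2  2  2  2
 A  0  1  2  2  3  3  3  3  3  3  3
 T  0  1  2  2  3  3  3  3  4  4  4
 T  0  1  2  2  3  3  3  3  4  4  4
 A  0  1  2  2  3  3  3  4  4  4  4
 C  0  1  2  2  3  4  4  4  4  5  5
 A  0  1  2  2  3  4  4  5  5  5  5

3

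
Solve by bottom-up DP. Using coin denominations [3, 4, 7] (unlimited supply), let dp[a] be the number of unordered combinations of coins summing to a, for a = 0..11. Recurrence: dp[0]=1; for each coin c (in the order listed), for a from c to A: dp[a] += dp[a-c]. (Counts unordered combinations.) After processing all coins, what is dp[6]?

1

after  coin     0     1     2     3     4     5     6     7     8     9    10    11
          3     1     0     0     1     0     0     1     0     0     1     0     0
          4     1     0     0     1     1     0     1     1     1     1     1     1
          7     1     0     0     1     1     0     1     2     1     1     2     2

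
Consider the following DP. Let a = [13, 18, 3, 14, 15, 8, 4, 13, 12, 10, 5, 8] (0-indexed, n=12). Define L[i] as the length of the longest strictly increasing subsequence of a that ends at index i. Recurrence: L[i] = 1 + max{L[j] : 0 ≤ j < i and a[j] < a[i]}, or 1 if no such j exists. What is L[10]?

   i    0    1    2    3    4    5    6    7    8    9   10   11
a[i]   13   18    3   14   15    8    4   13   12   10    5    8
L[i]    1    2    1    2    3    2    2    3    3    3    3    4

3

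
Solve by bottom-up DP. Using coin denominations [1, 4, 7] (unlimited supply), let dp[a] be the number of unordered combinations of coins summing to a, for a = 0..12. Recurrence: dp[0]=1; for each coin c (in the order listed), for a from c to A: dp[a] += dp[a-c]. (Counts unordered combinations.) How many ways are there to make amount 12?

6

after  coin     0     1     2     3     4     5     6     7     8     9    10    11    12
          1     1     1     1     1     1     1     1     1     1     1     1     1     1
          4     1     1     1     1     2     2     2     2     3     3     3     3     4
          7     1     1     1     1     2     2     2     3     4     4     4     5     6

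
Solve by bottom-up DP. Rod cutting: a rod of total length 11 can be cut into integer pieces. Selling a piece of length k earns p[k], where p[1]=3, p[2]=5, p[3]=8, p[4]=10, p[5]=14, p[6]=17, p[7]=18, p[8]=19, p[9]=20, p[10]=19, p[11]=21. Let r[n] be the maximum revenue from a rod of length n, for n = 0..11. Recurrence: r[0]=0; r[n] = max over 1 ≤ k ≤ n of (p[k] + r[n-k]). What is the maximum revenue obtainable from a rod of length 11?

   n    0    1    2    3    4    5    6    7    8    9   10   11
r[n]    0    3    6    9   12   15   18   21   24   27   30   33

33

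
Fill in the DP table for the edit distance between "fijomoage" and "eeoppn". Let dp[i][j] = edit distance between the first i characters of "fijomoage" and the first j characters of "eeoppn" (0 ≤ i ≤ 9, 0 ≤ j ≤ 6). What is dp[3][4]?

   ''  e  e  o  p  p  n
''  0  1  2  3  4  5  6
 f  1  1  2  3  4  5  6
 i  2  2  2  3  4  5  6
 j  3  3  3  3  4  5  6
 o  4  4  4  3  4  5  6
 m  5  5  5  4  4  5  6
 o  6  6  6  5  5  5  6
 a  7  7  7  6  6  6  6
 g  8  8  8  7  7  7  7
 e  9  8  8  8  8  8  8

4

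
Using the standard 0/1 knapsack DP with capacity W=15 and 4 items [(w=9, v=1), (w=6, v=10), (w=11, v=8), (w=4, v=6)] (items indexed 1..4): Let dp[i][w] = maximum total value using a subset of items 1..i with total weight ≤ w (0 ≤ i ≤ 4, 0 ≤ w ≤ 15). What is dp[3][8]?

10

i\w   0   1   2   3   4   5   6   7   8   9  10  11  12  13  14  15
  0   0   0   0   0   0   0   0   0   0   0   0   0   0   0   0   0
  1   0   0   0   0   0   0   0   0   0   1   1   1   1   1   1   1
  2   0   0   0   0   0   0  10  10  10  10  10  10  10  10  10  11
  3   0   0   0   0   0   0  10  10  10  10  10  10  10  10  10  11
  4   0   0   0   0   6   6  10  10  10  10  16  16  16  16  16  16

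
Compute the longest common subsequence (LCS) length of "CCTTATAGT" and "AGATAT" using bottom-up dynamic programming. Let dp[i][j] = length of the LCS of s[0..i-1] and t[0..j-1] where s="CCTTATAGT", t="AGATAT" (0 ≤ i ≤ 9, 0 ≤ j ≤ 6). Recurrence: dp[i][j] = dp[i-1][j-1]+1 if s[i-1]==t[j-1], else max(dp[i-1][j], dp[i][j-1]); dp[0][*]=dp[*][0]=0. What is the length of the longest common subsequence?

   ''  A  G  A  T  A  T
''  0  0  0  0  0  0  0
 C  0  0  0  0  0  0  0
 C  0  0  0  0  0  0  0
 T  0  0  0  0  1  1  1
 T  0  0  0  0  1  1  2
 A  0  1  1  1  1  2  2
 T  0  1  1  1  2  2  3
 A  0  1  1  2  2  3  3
 G  0  1  2  2  2  3  3
 T  0  1  2  2  3  3  4

4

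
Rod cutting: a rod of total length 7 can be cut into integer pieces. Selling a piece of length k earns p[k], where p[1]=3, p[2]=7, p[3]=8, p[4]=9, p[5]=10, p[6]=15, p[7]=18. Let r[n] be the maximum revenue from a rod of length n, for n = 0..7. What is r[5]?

17

   n    0    1    2    3    4    5    6    7
r[n]    0    3    7   10   14   17   21   24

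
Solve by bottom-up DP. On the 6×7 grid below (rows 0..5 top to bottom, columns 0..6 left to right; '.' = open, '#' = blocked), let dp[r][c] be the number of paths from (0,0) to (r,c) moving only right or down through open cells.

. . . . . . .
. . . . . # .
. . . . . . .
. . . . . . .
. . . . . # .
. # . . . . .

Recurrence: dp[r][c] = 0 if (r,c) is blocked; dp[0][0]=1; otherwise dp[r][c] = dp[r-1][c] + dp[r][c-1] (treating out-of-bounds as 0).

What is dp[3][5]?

50

r\c   0   1   2   3   4   5   6
  0   1   1   1   1   1   1   1
  1   1   2   3   4   5   0   1
  2   1   3   6  10  15  15  16
  3   1   4  10  20  35  50  66
  4   1   5  15  35  70   0  66
  5   1   0  15  50 120 120 186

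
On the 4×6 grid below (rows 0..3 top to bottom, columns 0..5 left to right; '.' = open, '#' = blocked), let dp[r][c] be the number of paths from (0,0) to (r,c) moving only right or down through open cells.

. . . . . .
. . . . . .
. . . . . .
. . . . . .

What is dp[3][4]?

35

r\c   0   1   2   3   4   5
  0   1   1   1   1   1   1
  1   1   2   3   4   5   6
  2   1   3   6  10  15  21
  3   1   4  10  20  35  56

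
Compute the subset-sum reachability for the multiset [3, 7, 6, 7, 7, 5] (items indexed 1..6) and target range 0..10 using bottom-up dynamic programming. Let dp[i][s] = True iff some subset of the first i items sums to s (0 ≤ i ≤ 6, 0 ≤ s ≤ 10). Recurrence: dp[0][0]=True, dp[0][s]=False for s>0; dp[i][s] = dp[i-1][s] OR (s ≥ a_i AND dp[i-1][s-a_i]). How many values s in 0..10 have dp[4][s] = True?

6

i\s   0   1   2   3   4   5   6   7   8   9  10
  0   T   F   F   F   F   F   F   F   F   F   F
  1   T   F   F   T   F   F   F   F   F   F   F
  2   T   F   F   T   F   F   F   T   F   F   T
  3   T   F   F   T   F   F   T   T   F   T   T
  4   T   F   F   T   F   F   T   T   F   T   T
  5   T   F   F   T   F   F   T   T   F   T   T
  6   T   F   F   T   F   T   T   T   T   T   T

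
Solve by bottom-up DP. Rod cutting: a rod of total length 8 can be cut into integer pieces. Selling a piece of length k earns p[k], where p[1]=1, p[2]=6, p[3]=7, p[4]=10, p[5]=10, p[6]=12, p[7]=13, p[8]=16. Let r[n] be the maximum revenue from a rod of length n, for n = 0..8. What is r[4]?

12

   n    0    1    2    3    4    5    6    7    8
r[n]    0    1    6    7   12   13   18   19   24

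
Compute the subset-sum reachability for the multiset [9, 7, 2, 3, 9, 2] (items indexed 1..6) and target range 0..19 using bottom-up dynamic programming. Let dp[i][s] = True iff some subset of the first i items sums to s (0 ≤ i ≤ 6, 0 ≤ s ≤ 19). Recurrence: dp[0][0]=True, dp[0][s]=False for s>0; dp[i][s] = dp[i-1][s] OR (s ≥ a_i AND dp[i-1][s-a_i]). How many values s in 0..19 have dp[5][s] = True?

i\s   0   1   2   3   4   5   6   7   8   9  10  11  12  13  14  15  16  17  18  19
  0   T   F   F   F   F   F   F   F   F   F   F   F   F   F   F   F   F   F   F   F
  1   T   F   F   F   F   F   F   F   F   T   F   F   F   F   F   F   F   F   F   F
  2   T   F   F   F   F   F   F   T   F   T   F   F   F   F   F   F   T   F   F   F
  3   T   F   T   F   F   F   F   T   F   T   F   T   F   F   F   F   T   F   T   F
  4   T   F   T   T   F   T   F   T   F   T   T   T   T   F   T   F   T   F   T   T
  5   T   F   T   T   F   T   F   T   F   T   T   T   T   F   T   F   T   F   T   T
  6   T   F   T   T   T   T   F   T   F   T   T   T   T   T   T   F   T   F   T   T

13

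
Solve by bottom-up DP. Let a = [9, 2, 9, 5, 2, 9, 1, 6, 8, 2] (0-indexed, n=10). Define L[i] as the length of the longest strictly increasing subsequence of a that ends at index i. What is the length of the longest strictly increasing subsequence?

4

   i    0    1    2    3    4    5    6    7    8    9
a[i]    9    2    9    5    2    9    1    6    8    2
L[i]    1    1    2    2    1    3    1    3    4    2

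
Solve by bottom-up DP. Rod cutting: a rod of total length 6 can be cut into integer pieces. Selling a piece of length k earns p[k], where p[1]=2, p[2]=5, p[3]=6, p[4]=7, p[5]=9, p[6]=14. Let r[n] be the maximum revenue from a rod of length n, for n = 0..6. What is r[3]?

7

   n    0    1    2    3    4    5    6
r[n]    0    2    5    7   10   12   15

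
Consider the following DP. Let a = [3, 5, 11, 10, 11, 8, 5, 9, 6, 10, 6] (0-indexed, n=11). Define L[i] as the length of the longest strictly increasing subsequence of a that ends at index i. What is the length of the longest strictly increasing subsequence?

   i    0    1    2    3    4    5    6    7    8    9   10
a[i]    3    5   11   10   11    8    5    9    6   10    6
L[i]    1    2    3    3    4    3    2    4    3    5    3

5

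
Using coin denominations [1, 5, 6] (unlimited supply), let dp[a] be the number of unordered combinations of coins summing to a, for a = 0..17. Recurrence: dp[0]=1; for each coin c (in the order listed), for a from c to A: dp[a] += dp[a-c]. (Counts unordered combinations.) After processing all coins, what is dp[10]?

4

after  coin     0     1     2     3     4     5     6     7     8     9    10    11    12    13    14    15    16    17
          1     1     1     1     1     1     1     1     1     1     1     1     1     1     1     1     1     1     1
          5     1     1     1     1     1     2     2     2     2     2     3     3     3     3     3     4     4     4
          6     1     1     1     1     1     2     3     3     3     3     4     5     6     6     6     7     8     9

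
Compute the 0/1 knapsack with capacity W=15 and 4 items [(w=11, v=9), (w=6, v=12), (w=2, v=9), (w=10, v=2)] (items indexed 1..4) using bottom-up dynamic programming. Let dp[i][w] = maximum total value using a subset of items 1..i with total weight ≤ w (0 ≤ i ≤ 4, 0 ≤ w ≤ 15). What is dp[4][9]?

21

i\w   0   1   2   3   4   5   6   7   8   9  10  11  12  13  14  15
  0   0   0   0   0   0   0   0   0   0   0   0   0   0   0   0   0
  1   0   0   0   0   0   0   0   0   0   0   0   9   9   9   9   9
  2   0   0   0   0   0   0  12  12  12  12  12  12  12  12  12  12
  3   0   0   9   9   9   9  12  12  21  21  21  21  21  21  21  21
  4   0   0   9   9   9   9  12  12  21  21  21  21  21  21  21  21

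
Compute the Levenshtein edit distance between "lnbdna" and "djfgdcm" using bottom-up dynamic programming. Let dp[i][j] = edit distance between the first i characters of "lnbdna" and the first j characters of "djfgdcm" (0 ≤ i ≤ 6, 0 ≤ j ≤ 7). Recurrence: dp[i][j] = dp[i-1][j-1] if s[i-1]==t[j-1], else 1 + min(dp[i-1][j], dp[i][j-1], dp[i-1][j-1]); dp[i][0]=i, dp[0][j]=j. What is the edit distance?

6

   ''  d  j  f  g  d  c  m
''  0  1  2  3  4  5  6  7
 l  1  1  2  3  4  5  6  7
 n  2  2  2  3  4  5  6  7
 b  3  3  3  3  4  5  6  7
 d  4  3  4  4  4  4  5  6
 n  5  4  4  5  5  5  5  6
 a  6  5  5  5  6  6  6  6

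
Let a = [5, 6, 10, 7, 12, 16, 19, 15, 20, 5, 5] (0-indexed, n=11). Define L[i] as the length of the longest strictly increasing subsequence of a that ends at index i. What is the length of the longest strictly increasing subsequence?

   i    0    1    2    3    4    5    6    7    8    9   10
a[i]    5    6   10    7   12   16   19   15   20    5    5
L[i]    1    2    3    3    4    5    6    5    7    1    1

7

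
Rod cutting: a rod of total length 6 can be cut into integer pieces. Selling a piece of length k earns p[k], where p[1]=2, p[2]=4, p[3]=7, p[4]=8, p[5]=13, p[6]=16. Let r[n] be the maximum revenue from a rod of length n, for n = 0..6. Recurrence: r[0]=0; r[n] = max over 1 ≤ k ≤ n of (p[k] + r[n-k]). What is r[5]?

   n    0    1    2    3    4    5    6
r[n]    0    2    4    7    9   13   16

13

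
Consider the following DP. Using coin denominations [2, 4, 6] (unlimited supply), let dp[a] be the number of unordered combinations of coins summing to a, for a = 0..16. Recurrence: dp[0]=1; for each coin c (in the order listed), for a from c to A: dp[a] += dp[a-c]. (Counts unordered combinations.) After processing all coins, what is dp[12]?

after  coin     0     1     2     3     4     5     6     7     8     9    10    11    12    13    14    15    16
          2     1     0     1     0     1     0     1     0     1     0     1     0     1     0     1     0     1
          4     1     0     1     0     2     0     2     0     3     0     3     0     4     0     4     0     5
          6     1     0     1     0     2     0     3     0     4     0     5     0     7     0     8     0    10

7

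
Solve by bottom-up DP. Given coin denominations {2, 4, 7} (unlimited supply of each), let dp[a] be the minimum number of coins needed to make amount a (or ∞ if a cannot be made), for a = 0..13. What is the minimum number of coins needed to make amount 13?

 a  0  1  2  3  4  5  6  7  8  9 10 11 12 13
dp  0  -  1  -  1  -  2  1  2  2  3  2  3  3
(- denotes ∞ / unreachable)

3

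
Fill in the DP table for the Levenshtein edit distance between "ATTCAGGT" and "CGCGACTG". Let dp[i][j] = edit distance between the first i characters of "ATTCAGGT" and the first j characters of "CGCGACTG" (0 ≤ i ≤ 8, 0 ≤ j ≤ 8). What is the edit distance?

   ''  C  G  C  G  A  C  T  G
''  0  1  2  3  4  5  6  7  8
 A  1  1  2  3  4  4  5  6  7
 T  2  2  2  3  4  5  5  5  6
 T  3  3  3  3  4  5  6  5  6
 C  4  3  4  3  4  5  5  6  6
 A  5  4  4  4  4  4  5  6  7
 G  6  5  4  5  4  5  5  6  6
 G  7  6  5  5  5  5  6  6  6
 T  8  7  6  6  6  6  6  6  7

7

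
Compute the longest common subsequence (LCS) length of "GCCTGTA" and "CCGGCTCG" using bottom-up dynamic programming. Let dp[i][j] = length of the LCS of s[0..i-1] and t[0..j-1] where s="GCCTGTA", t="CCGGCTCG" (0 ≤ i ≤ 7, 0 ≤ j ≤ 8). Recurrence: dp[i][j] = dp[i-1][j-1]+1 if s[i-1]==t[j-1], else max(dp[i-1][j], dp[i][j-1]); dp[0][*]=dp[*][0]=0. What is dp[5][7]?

3

   ''  C  C  G  G  C  T  C  G
''  0  0  0  0  0  0  0  0  0
 G  0  0  0  1  1  1  1  1  1
 C  0  1  1  1  1  2  2  2  2
 C  0  1  2  2  2  2  2  3  3
 T  0  1  2  2  2  2  3  3  3
 G  0  1  2  3  3  3  3  3  4
 T  0  1  2  3  3  3  4  4  4
 A  0  1  2  3  3  3  4  4  4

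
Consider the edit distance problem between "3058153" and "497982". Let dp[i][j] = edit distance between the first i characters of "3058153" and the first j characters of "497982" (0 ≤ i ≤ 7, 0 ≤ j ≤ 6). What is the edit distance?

7

   ''  4  9  7  9  8  2
''  0  1  2  3  4  5  6
 3  1  1  2  3  4  5  6
 0  2  2  2  3  4  5  6
 5  3  3  3  3  4  5  6
 8  4  4  4  4  4  4  5
 1  5  5  5  5  5  5  5
 5  6  6  6  6  6  6  6
 3  7  7  7  7  7  7  7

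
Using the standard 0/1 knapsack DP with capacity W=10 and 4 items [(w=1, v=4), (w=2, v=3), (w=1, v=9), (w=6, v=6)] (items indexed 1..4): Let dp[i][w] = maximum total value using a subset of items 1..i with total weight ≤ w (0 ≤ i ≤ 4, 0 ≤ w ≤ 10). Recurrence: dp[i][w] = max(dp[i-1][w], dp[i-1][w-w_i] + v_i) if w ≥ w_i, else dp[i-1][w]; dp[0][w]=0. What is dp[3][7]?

16

i\w   0   1   2   3   4   5   6   7   8   9  10
  0   0   0   0   0   0   0   0   0   0   0   0
  1   0   4   4   4   4   4   4   4   4   4   4
  2   0   4   4   7   7   7   7   7   7   7   7
  3   0   9  13  13  16  16  16  16  16  16  16
  4   0   9  13  13  16  16  16  16  19  19  22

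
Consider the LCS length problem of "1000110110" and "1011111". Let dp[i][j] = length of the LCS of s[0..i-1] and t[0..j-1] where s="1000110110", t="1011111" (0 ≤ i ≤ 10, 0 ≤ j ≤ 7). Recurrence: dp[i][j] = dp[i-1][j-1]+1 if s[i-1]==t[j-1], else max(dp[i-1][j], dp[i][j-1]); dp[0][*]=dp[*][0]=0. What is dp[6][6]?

   ''  1  0  1  1  1  1  1
''  0  0  0  0  0  0  0  0
 1  0  1  1  1  1  1  1  1
 0  0  1  2  2  2  2  2  2
 0  0  1  2  2  2  2  2  2
 0  0  1  2  2  2  2  2  2
 1  0  1  2  3  3  3  3  3
 1  0  1  2  3  4  4  4  4
 0  0  1  2  3  4  4  4  4
 1  0  1  2  3  4  5  5  5
 1  0  1  2  3  4  5  6  6
 0  0  1  2  3  4  5  6  6

4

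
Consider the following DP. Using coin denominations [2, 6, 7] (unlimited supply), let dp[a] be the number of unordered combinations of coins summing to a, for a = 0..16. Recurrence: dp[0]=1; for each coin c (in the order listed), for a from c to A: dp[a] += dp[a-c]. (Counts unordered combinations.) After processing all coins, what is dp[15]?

2

after  coin     0     1     2     3     4     5     6     7     8     9    10    11    12    13    14    15    16
          2     1     0     1     0     1     0     1     0     1     0     1     0     1     0     1     0     1
          6     1     0     1     0     1     0     2     0     2     0     2     0     3     0     3     0     3
          7     1     0     1     0     1     0     2     1     2     1     2     1     3     2     4     2     4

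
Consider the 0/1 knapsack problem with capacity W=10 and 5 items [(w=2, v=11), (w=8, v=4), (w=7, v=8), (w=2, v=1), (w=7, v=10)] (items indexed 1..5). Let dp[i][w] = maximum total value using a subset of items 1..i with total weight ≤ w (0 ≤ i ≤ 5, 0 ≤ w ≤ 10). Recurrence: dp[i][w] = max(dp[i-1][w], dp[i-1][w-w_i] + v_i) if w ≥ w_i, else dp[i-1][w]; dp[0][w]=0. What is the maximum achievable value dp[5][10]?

i\w   0   1   2   3   4   5   6   7   8   9  10
  0   0   0   0   0   0   0   0   0   0   0   0
  1   0   0  11  11  11  11  11  11  11  11  11
  2   0   0  11  11  11  11  11  11  11  11  15
  3   0   0  11  11  11  11  11  11  11  19  19
  4   0   0  11  11  12  12  12  12  12  19  19
  5   0   0  11  11  12  12  12  12  12  21  21

21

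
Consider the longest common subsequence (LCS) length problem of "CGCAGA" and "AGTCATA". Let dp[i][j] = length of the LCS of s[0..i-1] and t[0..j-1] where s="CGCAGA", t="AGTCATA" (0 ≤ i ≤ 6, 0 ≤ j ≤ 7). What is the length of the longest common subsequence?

   ''  A  G  T  C  A  T  A
''  0  0  0  0  0  0  0  0
 C  0  0  0  0  1  1  1  1
 G  0  0  1  1  1  1  1  1
 C  0  0  1  1  2  2  2  2
 A  0  1  1  1  2  3  3  3
 G  0  1  2  2  2  3  3  3
 A  0  1  2  2  2  3  3  4

4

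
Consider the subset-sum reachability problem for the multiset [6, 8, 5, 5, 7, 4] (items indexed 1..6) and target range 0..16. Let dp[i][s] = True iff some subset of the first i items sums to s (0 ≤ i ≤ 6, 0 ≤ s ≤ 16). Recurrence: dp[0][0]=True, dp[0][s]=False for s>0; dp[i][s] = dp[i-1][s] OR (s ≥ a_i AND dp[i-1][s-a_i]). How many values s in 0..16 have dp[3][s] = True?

7

i\s   0   1   2   3   4   5   6   7   8   9  10  11  12  13  14  15  16
  0   T   F   F   F   F   F   F   F   F   F   F   F   F   F   F   F   F
  1   T   F   F   F   F   F   T   F   F   F   F   F   F   F   F   F   F
  2   T   F   F   F   F   F   T   F   T   F   F   F   F   F   T   F   F
  3   T   F   F   F   F   T   T   F   T   F   F   T   F   T   T   F   F
  4   T   F   F   F   F   T   T   F   T   F   T   T   F   T   T   F   T
  5   T   F   F   F   F   T   T   T   T   F   T   T   T   T   T   T   T
  6   T   F   F   F   T   T   T   T   T   T   T   T   T   T   T   T   T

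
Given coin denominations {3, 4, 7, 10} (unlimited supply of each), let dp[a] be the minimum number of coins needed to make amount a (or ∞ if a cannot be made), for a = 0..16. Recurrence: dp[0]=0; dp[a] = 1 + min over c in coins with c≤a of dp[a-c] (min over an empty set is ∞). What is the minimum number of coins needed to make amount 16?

3

 a  0  1  2  3  4  5  6  7  8  9 10 11 12 13 14 15 16
dp  0  -  -  1  1  -  2  1  2  3  1  2  3  2  2  3  3
(- denotes ∞ / unreachable)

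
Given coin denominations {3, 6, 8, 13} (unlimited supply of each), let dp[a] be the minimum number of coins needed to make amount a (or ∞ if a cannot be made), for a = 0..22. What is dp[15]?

3

 a  0  1  2  3  4  5  6  7  8  9 10 11 12 13 14 15 16 17 18 19 20 21 22
dp  0  -  -  1  -  -  1  -  1  2  -  2  2  1  2  3  2  3  3  2  3  2  3
(- denotes ∞ / unreachable)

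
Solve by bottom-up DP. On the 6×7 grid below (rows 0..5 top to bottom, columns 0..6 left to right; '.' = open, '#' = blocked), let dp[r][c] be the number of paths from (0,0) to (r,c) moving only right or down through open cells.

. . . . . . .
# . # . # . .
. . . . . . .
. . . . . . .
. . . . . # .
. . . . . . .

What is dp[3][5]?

r\c   0   1   2   3   4   5   6
  0   1   1   1   1   1   1   1
  1   0   1   0   1   0   1   2
  2   0   1   1   2   2   3   5
  3   0   1   2   4   6   9  14
  4   0   1   3   7  13   0  14
  5   0   1   4  11  24  24  38

9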